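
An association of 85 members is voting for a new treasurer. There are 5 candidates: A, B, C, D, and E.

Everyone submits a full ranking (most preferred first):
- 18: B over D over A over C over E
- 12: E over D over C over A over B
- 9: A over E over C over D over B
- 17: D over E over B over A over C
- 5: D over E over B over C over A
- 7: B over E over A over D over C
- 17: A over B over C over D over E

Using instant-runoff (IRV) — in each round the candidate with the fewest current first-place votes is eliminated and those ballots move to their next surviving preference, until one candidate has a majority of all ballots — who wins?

D

Round 1: A 26, B 25, C 0, D 22, E 12. C eliminated.
Round 2: A 26, B 25, D 22, E 12. E eliminated.
Round 3: A 26, B 25, D 34. B eliminated.
Round 4: A 33, D 52. D has a majority (≥43).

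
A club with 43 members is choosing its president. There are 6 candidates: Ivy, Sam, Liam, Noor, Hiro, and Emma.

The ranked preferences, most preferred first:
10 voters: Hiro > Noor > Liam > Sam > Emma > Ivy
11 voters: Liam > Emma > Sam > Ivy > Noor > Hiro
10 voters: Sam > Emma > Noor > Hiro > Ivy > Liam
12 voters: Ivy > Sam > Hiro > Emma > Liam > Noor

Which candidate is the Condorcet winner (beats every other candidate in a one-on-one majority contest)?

Sam vs Ivy: 31–12
Sam vs Liam: 22–21
Sam vs Noor: 33–10
Sam vs Hiro: 33–10
Sam vs Emma: 32–11
Sam beats every other candidate.

Sam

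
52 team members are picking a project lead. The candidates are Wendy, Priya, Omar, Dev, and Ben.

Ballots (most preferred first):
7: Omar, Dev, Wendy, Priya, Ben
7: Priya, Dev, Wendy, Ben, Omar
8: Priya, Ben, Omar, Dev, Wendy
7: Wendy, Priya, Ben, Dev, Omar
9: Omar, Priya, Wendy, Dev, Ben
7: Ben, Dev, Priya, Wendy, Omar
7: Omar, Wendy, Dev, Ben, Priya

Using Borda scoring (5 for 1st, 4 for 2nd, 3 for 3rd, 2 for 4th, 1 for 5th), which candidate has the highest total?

Wendy: 7×3 + 7×3 + 8×1 + 7×5 + 9×3 + 7×2 + 7×4 = 154
Priya: 7×2 + 7×5 + 8×5 + 7×4 + 9×4 + 7×3 + 7×1 = 181
Omar: 7×5 + 7×1 + 8×3 + 7×1 + 9×5 + 7×1 + 7×5 = 160
Dev: 7×4 + 7×4 + 8×2 + 7×2 + 9×2 + 7×4 + 7×3 = 153
Ben: 7×1 + 7×2 + 8×4 + 7×3 + 9×1 + 7×5 + 7×2 = 132

Priya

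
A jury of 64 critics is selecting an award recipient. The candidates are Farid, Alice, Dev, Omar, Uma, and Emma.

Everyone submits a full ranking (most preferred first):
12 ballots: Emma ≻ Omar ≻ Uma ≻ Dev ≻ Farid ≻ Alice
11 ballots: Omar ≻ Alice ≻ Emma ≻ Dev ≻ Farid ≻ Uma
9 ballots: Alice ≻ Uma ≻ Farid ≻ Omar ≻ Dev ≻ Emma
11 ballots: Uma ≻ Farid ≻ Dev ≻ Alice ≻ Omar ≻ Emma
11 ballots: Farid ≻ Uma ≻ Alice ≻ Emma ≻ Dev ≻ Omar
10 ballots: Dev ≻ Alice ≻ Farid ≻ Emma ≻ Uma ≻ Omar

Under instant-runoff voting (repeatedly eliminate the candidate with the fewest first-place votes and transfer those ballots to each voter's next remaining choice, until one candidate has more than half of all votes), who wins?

Round 1: Farid 11, Alice 9, Dev 10, Omar 11, Uma 11, Emma 12. Alice eliminated.
Round 2: Farid 11, Dev 10, Omar 11, Uma 20, Emma 12. Dev eliminated.
Round 3: Farid 21, Omar 11, Uma 20, Emma 12. Omar eliminated.
Round 4: Farid 21, Uma 20, Emma 23. Uma eliminated.
Round 5: Farid 41, Emma 23. Farid has a majority (≥33).

Farid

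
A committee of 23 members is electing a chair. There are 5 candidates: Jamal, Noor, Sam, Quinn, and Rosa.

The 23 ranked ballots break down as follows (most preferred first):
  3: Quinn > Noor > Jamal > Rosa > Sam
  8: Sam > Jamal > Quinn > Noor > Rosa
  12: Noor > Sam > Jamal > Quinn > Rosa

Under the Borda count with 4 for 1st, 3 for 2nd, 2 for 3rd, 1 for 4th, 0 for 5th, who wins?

Sam

Jamal: 3×2 + 8×3 + 12×2 = 54
Noor: 3×3 + 8×1 + 12×4 = 65
Sam: 3×0 + 8×4 + 12×3 = 68
Quinn: 3×4 + 8×2 + 12×1 = 40
Rosa: 3×1 + 8×0 + 12×0 = 3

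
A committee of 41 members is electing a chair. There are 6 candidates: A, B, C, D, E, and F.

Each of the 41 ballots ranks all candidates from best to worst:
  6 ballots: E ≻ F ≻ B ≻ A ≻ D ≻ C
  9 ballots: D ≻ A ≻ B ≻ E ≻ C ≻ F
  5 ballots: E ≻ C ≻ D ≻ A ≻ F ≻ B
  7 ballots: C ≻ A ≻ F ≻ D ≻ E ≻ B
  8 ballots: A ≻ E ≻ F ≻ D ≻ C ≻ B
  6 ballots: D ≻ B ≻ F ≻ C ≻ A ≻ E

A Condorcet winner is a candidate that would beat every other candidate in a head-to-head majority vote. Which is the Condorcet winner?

A

A vs B: 29–12
A vs C: 23–18
A vs D: 21–20
A vs E: 30–11
A vs F: 29–12
A beats every other candidate.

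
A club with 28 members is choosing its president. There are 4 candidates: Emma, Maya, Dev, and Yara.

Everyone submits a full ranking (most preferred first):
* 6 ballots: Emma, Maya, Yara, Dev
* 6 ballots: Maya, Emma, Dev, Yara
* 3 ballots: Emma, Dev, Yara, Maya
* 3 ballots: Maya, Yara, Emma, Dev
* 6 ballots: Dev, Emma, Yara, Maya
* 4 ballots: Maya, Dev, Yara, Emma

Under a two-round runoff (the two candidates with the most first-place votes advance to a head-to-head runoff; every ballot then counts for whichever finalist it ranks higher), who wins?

Emma

Round 1 first-place votes: Emma 9, Maya 13, Dev 6, Yara 0. Maya and Emma advance.
Runoff: Maya is ranked above Emma on 13 ballots, Emma above Maya on 15.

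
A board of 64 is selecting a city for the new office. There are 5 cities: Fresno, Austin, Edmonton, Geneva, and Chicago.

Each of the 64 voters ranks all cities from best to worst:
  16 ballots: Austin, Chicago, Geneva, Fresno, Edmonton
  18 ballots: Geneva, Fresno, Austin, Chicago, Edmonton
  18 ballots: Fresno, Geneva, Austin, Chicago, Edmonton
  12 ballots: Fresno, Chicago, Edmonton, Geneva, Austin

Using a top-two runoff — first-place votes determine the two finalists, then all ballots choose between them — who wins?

Geneva

Round 1 first-place votes: Fresno 30, Austin 16, Edmonton 0, Geneva 18, Chicago 0. Fresno and Geneva advance.
Runoff: Fresno is ranked above Geneva on 30 ballots, Geneva above Fresno on 34.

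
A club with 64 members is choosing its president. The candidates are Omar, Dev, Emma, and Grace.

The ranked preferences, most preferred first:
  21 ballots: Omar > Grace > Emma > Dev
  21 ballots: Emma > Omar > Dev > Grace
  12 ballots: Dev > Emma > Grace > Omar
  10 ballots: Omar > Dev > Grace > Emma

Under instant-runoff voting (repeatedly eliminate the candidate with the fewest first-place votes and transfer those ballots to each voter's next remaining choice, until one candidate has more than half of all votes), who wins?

Emma

Round 1: Omar 31, Dev 12, Emma 21, Grace 0. Grace eliminated.
Round 2: Omar 31, Dev 12, Emma 21. Dev eliminated.
Round 3: Omar 31, Emma 33. Emma has a majority (≥33).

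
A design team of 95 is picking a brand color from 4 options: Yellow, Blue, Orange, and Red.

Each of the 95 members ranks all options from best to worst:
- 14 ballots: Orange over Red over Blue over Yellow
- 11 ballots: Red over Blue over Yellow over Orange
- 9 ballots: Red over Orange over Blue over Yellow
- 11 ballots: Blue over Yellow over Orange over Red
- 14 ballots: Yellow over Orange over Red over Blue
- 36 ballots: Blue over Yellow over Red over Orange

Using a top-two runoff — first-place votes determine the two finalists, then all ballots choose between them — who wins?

Round 1 first-place votes: Yellow 14, Blue 47, Orange 14, Red 20. Blue and Red advance.
Runoff: Blue is ranked above Red on 47 ballots, Red above Blue on 48.

Red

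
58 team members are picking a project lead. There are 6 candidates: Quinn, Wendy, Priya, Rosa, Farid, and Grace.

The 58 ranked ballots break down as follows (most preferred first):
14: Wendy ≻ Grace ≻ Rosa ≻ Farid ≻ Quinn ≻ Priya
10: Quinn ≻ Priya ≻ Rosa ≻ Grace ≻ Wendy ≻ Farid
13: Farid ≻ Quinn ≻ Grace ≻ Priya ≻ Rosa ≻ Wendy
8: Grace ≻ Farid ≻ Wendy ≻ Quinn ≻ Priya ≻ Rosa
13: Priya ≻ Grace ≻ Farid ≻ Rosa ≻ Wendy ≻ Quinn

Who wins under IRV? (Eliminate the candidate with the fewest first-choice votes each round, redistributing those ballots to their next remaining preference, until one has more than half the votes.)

Round 1: Quinn 10, Wendy 14, Priya 13, Rosa 0, Farid 13, Grace 8. Rosa eliminated.
Round 2: Quinn 10, Wendy 14, Priya 13, Farid 13, Grace 8. Grace eliminated.
Round 3: Quinn 10, Wendy 14, Priya 13, Farid 21. Quinn eliminated.
Round 4: Wendy 14, Priya 23, Farid 21. Wendy eliminated.
Round 5: Priya 23, Farid 35. Farid has a majority (≥30).

Farid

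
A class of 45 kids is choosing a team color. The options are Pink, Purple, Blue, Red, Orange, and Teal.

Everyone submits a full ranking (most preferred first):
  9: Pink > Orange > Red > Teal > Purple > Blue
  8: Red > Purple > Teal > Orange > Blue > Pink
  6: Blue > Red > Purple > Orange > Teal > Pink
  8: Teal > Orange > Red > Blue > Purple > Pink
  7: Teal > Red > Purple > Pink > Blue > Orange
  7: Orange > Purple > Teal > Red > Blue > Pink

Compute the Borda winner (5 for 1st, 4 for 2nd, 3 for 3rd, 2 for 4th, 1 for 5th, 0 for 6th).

Red

Pink: 9×5 + 8×0 + 6×0 + 8×0 + 7×2 + 7×0 = 59
Purple: 9×1 + 8×4 + 6×3 + 8×1 + 7×3 + 7×4 = 116
Blue: 9×0 + 8×1 + 6×5 + 8×2 + 7×1 + 7×1 = 68
Red: 9×3 + 8×5 + 6×4 + 8×3 + 7×4 + 7×2 = 157
Orange: 9×4 + 8×2 + 6×2 + 8×4 + 7×0 + 7×5 = 131
Teal: 9×2 + 8×3 + 6×1 + 8×5 + 7×5 + 7×3 = 144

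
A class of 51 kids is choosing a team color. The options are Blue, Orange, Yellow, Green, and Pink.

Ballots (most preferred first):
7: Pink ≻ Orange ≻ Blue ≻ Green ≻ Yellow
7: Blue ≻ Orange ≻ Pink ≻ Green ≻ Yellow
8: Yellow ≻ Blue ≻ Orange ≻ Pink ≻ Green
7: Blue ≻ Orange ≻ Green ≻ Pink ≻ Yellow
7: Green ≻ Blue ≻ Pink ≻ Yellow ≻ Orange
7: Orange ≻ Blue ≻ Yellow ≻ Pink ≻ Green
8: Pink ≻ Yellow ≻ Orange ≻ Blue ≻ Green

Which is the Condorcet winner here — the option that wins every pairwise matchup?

Blue

Blue vs Orange: 29–22
Blue vs Yellow: 35–16
Blue vs Green: 44–7
Blue vs Pink: 36–15
Blue beats every other option.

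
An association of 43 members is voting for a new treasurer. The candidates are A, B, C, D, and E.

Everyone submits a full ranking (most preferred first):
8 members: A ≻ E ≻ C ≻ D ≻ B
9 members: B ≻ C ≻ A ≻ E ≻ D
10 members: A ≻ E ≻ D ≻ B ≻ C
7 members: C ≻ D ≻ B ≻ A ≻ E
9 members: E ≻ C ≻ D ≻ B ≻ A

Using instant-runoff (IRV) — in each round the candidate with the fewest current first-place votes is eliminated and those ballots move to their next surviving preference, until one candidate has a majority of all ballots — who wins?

Round 1: A 18, B 9, C 7, D 0, E 9. D eliminated.
Round 2: A 18, B 9, C 7, E 9. C eliminated.
Round 3: A 18, B 16, E 9. E eliminated.
Round 4: A 18, B 25. B has a majority (≥22).

B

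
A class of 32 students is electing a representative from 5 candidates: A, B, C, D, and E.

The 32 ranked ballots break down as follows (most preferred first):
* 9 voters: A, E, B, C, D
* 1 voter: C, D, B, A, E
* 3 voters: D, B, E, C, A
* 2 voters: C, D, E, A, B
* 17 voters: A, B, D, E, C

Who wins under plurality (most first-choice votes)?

First-place votes: A 26, B 0, C 3, D 3, E 0.

A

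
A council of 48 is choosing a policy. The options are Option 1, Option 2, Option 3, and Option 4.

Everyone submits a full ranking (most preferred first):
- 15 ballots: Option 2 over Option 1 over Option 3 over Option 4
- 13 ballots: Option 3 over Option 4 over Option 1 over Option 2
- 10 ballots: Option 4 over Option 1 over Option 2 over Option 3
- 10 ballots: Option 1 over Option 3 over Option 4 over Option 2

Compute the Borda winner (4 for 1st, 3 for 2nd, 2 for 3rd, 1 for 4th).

Option 1

Option 1: 15×3 + 13×2 + 10×3 + 10×4 = 141
Option 2: 15×4 + 13×1 + 10×2 + 10×1 = 103
Option 3: 15×2 + 13×4 + 10×1 + 10×3 = 122
Option 4: 15×1 + 13×3 + 10×4 + 10×2 = 114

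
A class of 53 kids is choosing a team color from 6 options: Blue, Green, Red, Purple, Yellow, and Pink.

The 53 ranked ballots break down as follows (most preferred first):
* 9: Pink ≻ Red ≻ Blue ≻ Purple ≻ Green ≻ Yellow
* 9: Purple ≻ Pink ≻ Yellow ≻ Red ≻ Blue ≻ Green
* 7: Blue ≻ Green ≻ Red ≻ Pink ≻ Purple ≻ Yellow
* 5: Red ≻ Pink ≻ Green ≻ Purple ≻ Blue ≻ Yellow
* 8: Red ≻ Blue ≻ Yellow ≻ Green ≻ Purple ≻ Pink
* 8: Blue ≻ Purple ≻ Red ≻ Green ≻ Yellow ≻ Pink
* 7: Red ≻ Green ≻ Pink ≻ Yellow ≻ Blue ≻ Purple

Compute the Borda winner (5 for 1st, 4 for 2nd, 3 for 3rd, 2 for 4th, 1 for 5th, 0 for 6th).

Red

Blue: 9×3 + 9×1 + 7×5 + 5×1 + 8×4 + 8×5 + 7×1 = 155
Green: 9×1 + 9×0 + 7×4 + 5×3 + 8×2 + 8×2 + 7×4 = 112
Red: 9×4 + 9×2 + 7×3 + 5×5 + 8×5 + 8×3 + 7×5 = 199
Purple: 9×2 + 9×5 + 7×1 + 5×2 + 8×1 + 8×4 + 7×0 = 120
Yellow: 9×0 + 9×3 + 7×0 + 5×0 + 8×3 + 8×1 + 7×2 = 73
Pink: 9×5 + 9×4 + 7×2 + 5×4 + 8×0 + 8×0 + 7×3 = 136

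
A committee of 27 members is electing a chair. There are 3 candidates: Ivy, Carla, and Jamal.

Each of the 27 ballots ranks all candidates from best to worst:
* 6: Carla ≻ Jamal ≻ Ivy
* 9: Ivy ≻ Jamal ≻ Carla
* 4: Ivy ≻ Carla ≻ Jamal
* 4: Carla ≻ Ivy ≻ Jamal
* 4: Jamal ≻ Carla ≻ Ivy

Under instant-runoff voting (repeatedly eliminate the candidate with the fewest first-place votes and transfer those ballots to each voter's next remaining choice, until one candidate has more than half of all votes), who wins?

Round 1: Ivy 13, Carla 10, Jamal 4. Jamal eliminated.
Round 2: Ivy 13, Carla 14. Carla has a majority (≥14).

Carla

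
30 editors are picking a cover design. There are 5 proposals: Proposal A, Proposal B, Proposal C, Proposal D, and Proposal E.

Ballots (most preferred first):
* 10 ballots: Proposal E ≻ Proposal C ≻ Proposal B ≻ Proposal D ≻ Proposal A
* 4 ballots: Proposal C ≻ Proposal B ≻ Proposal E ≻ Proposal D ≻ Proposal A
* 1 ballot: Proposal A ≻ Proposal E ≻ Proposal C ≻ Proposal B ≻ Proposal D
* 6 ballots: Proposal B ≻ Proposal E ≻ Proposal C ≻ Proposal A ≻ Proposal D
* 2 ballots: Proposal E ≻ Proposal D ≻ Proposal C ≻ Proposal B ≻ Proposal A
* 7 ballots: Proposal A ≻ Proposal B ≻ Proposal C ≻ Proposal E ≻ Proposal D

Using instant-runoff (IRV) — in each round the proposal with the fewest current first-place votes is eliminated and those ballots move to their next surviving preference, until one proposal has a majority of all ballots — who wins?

Round 1: Proposal A 8, Proposal B 6, Proposal C 4, Proposal D 0, Proposal E 12. Proposal D eliminated.
Round 2: Proposal A 8, Proposal B 6, Proposal C 4, Proposal E 12. Proposal C eliminated.
Round 3: Proposal A 8, Proposal B 10, Proposal E 12. Proposal A eliminated.
Round 4: Proposal B 17, Proposal E 13. Proposal B has a majority (≥16).

Proposal B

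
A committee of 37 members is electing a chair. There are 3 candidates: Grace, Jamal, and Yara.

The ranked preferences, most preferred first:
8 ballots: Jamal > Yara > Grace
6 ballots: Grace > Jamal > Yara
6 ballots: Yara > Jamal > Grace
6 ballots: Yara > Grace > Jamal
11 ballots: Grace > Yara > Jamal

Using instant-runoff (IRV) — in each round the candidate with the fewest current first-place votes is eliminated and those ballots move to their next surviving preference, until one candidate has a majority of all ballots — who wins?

Round 1: Grace 17, Jamal 8, Yara 12. Jamal eliminated.
Round 2: Grace 17, Yara 20. Yara has a majority (≥19).

Yara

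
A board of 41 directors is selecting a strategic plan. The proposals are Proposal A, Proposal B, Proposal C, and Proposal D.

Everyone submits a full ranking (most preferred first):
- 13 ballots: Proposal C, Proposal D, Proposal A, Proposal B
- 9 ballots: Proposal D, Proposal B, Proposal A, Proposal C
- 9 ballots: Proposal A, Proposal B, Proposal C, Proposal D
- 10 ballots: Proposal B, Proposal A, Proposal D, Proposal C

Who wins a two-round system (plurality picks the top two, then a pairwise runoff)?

Proposal B

Round 1 first-place votes: Proposal A 9, Proposal B 10, Proposal C 13, Proposal D 9. Proposal C and Proposal B advance.
Runoff: Proposal C is ranked above Proposal B on 13 ballots, Proposal B above Proposal C on 28.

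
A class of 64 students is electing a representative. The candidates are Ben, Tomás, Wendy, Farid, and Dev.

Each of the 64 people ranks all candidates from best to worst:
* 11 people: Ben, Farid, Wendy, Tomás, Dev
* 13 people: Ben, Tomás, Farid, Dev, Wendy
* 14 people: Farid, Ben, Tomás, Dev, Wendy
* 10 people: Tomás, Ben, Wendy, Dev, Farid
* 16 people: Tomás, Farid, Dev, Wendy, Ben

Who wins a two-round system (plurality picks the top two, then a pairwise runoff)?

Ben

Round 1 first-place votes: Ben 24, Tomás 26, Wendy 0, Farid 14, Dev 0. Tomás and Ben advance.
Runoff: Tomás is ranked above Ben on 26 ballots, Ben above Tomás on 38.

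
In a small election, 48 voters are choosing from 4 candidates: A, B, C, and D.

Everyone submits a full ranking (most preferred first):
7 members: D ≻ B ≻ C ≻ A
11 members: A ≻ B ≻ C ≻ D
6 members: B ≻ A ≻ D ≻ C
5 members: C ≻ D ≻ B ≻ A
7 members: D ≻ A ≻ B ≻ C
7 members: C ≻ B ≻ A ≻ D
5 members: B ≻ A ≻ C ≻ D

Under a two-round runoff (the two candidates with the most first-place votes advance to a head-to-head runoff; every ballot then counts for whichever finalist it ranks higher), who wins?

C

Round 1 first-place votes: A 11, B 11, C 12, D 14. D and C advance.
Runoff: D is ranked above C on 20 ballots, C above D on 28.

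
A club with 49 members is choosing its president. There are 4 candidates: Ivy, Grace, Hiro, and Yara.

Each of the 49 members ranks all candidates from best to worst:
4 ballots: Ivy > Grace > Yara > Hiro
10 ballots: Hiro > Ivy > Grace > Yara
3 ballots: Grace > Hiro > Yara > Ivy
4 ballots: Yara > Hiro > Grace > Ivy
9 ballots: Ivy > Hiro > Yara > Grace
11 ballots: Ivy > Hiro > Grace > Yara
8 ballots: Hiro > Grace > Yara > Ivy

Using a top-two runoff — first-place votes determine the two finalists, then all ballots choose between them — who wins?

Round 1 first-place votes: Ivy 24, Grace 3, Hiro 18, Yara 4. Ivy and Hiro advance.
Runoff: Ivy is ranked above Hiro on 24 ballots, Hiro above Ivy on 25.

Hiro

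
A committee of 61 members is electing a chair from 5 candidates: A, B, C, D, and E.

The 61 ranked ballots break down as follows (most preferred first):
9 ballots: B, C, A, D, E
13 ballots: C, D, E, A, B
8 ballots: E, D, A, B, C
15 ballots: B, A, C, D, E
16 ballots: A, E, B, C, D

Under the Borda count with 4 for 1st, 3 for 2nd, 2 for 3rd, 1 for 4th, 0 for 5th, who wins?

A: 9×2 + 13×1 + 8×2 + 15×3 + 16×4 = 156
B: 9×4 + 13×0 + 8×1 + 15×4 + 16×2 = 136
C: 9×3 + 13×4 + 8×0 + 15×2 + 16×1 = 125
D: 9×1 + 13×3 + 8×3 + 15×1 + 16×0 = 87
E: 9×0 + 13×2 + 8×4 + 15×0 + 16×3 = 106

A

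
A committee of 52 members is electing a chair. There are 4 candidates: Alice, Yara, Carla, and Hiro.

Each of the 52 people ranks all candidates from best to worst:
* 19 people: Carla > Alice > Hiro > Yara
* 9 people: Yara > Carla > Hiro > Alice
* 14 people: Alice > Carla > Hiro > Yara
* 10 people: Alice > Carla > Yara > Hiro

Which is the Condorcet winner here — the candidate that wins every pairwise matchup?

Carla

Carla vs Alice: 28–24
Carla vs Yara: 43–9
Carla vs Hiro: 52–0
Carla beats every other candidate.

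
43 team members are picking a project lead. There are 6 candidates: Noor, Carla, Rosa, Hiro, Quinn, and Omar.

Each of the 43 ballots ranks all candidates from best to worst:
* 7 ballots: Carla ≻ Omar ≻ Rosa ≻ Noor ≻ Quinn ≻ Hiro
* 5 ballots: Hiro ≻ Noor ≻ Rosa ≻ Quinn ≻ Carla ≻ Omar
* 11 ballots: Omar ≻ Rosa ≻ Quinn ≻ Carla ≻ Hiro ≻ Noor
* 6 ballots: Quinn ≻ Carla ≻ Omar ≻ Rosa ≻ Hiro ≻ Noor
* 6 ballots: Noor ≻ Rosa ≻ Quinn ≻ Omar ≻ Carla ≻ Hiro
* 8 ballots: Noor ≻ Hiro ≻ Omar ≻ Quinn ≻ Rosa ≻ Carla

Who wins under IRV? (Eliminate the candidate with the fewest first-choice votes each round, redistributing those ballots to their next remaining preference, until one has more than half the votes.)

Round 1: Noor 14, Carla 7, Rosa 0, Hiro 5, Quinn 6, Omar 11. Rosa eliminated.
Round 2: Noor 14, Carla 7, Hiro 5, Quinn 6, Omar 11. Hiro eliminated.
Round 3: Noor 19, Carla 7, Quinn 6, Omar 11. Quinn eliminated.
Round 4: Noor 19, Carla 13, Omar 11. Omar eliminated.
Round 5: Noor 19, Carla 24. Carla has a majority (≥22).

Carla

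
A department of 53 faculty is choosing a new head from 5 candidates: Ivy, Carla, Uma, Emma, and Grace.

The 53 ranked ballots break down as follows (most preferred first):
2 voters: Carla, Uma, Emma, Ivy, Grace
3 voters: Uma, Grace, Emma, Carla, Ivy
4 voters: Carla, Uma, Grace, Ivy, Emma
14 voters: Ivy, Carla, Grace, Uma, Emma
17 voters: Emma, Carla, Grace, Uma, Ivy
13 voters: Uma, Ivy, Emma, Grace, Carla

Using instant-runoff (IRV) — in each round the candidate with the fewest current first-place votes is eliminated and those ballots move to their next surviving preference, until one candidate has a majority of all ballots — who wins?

Uma

Round 1: Ivy 14, Carla 6, Uma 16, Emma 17, Grace 0. Grace eliminated.
Round 2: Ivy 14, Carla 6, Uma 16, Emma 17. Carla eliminated.
Round 3: Ivy 14, Uma 22, Emma 17. Ivy eliminated.
Round 4: Uma 36, Emma 17. Uma has a majority (≥27).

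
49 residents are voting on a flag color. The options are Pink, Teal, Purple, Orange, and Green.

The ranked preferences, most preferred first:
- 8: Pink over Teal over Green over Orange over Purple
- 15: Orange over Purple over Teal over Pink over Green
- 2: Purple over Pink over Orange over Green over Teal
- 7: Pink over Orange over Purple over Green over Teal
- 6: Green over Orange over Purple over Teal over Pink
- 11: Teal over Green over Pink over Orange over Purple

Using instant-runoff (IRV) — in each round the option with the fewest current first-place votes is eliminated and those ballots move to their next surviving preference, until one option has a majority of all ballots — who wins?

Round 1: Pink 15, Teal 11, Purple 2, Orange 15, Green 6. Purple eliminated.
Round 2: Pink 17, Teal 11, Orange 15, Green 6. Green eliminated.
Round 3: Pink 17, Teal 11, Orange 21. Teal eliminated.
Round 4: Pink 28, Orange 21. Pink has a majority (≥25).

Pink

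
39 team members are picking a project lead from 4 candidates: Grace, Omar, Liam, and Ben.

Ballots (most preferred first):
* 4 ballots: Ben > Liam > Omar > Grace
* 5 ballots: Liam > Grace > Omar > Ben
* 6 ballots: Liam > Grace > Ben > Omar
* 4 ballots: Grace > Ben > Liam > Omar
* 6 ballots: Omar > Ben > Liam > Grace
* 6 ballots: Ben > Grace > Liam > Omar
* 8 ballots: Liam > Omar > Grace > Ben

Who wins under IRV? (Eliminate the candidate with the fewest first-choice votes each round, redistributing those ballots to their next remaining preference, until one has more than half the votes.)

Round 1: Grace 4, Omar 6, Liam 19, Ben 10. Grace eliminated.
Round 2: Omar 6, Liam 19, Ben 14. Omar eliminated.
Round 3: Liam 19, Ben 20. Ben has a majority (≥20).

Ben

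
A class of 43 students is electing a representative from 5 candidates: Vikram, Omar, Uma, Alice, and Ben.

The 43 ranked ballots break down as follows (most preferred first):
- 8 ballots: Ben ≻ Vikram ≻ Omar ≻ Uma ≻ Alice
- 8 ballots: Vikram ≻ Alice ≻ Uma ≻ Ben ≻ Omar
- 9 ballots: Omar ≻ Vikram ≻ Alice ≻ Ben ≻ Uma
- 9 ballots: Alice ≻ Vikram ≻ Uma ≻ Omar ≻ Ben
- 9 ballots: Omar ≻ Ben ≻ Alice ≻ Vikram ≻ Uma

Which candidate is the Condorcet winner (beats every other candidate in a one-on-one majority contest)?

Vikram

Vikram vs Omar: 25–18
Vikram vs Uma: 43–0
Vikram vs Alice: 25–18
Vikram vs Ben: 26–17
Vikram beats every other candidate.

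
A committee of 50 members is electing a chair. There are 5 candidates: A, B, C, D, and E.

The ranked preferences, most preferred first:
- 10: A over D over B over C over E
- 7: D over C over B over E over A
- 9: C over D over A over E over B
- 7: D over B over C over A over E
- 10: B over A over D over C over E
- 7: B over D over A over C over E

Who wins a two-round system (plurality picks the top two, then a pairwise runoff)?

D

Round 1 first-place votes: A 10, B 17, C 9, D 14, E 0. B and D advance.
Runoff: B is ranked above D on 17 ballots, D above B on 33.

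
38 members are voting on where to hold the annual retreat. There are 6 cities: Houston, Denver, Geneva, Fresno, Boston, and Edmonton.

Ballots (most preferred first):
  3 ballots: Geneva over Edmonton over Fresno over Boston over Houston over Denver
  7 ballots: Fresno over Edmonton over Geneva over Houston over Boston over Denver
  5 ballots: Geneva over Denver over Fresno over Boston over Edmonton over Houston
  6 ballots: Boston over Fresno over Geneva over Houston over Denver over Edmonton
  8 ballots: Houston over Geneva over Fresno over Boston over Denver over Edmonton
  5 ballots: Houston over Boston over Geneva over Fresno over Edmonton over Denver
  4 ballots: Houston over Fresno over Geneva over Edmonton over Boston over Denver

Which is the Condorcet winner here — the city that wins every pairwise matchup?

Geneva vs Houston: 21–17
Geneva vs Denver: 38–0
Geneva vs Fresno: 21–17
Geneva vs Boston: 27–11
Geneva vs Edmonton: 31–7
Geneva beats every other city.

Geneva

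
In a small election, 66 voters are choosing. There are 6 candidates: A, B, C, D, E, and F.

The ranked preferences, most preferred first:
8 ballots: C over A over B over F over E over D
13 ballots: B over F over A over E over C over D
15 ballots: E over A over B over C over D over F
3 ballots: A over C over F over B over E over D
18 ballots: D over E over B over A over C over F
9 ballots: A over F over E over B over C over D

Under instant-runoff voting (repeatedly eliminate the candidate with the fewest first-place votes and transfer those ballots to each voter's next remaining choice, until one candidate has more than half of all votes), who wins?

A

Round 1: A 12, B 13, C 8, D 18, E 15, F 0. F eliminated.
Round 2: A 12, B 13, C 8, D 18, E 15. C eliminated.
Round 3: A 20, B 13, D 18, E 15. B eliminated.
Round 4: A 33, D 18, E 15. E eliminated.
Round 5: A 48, D 18. A has a majority (≥34).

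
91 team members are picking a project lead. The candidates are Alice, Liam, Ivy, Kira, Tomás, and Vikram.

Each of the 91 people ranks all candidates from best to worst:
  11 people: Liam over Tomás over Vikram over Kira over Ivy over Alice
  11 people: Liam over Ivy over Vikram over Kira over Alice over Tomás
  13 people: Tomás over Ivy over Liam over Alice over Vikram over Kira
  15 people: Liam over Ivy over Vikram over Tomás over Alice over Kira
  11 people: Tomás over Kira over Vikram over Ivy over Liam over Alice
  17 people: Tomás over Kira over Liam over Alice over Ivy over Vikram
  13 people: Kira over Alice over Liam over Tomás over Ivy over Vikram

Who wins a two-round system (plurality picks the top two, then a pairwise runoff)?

Round 1 first-place votes: Alice 0, Liam 37, Ivy 0, Kira 13, Tomás 41, Vikram 0. Tomás and Liam advance.
Runoff: Tomás is ranked above Liam on 41 ballots, Liam above Tomás on 50.

Liam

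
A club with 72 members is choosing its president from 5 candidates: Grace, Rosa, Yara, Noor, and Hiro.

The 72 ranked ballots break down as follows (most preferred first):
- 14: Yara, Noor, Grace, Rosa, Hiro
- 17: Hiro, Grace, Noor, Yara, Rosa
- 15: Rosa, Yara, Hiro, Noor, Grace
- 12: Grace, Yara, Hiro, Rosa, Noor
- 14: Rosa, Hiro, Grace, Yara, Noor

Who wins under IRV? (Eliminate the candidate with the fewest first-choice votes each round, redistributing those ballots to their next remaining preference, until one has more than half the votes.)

Yara

Round 1: Grace 12, Rosa 29, Yara 14, Noor 0, Hiro 17. Noor eliminated.
Round 2: Grace 12, Rosa 29, Yara 14, Hiro 17. Grace eliminated.
Round 3: Rosa 29, Yara 26, Hiro 17. Hiro eliminated.
Round 4: Rosa 29, Yara 43. Yara has a majority (≥37).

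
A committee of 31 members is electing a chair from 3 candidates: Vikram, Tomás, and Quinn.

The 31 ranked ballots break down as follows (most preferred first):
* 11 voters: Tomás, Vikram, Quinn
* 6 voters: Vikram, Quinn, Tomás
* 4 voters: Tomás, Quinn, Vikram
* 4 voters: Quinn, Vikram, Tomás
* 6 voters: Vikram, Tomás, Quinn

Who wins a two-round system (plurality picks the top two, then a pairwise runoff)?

Round 1 first-place votes: Vikram 12, Tomás 15, Quinn 4. Tomás and Vikram advance.
Runoff: Tomás is ranked above Vikram on 15 ballots, Vikram above Tomás on 16.

Vikram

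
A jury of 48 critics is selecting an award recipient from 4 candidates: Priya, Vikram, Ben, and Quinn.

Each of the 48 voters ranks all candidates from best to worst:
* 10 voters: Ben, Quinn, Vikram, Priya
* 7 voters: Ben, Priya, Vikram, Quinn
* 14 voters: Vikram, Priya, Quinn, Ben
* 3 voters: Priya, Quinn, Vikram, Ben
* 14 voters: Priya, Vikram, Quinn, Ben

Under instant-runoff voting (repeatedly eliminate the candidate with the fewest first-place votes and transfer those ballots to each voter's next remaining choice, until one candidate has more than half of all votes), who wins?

Priya

Round 1: Priya 17, Vikram 14, Ben 17, Quinn 0. Quinn eliminated.
Round 2: Priya 17, Vikram 14, Ben 17. Vikram eliminated.
Round 3: Priya 31, Ben 17. Priya has a majority (≥25).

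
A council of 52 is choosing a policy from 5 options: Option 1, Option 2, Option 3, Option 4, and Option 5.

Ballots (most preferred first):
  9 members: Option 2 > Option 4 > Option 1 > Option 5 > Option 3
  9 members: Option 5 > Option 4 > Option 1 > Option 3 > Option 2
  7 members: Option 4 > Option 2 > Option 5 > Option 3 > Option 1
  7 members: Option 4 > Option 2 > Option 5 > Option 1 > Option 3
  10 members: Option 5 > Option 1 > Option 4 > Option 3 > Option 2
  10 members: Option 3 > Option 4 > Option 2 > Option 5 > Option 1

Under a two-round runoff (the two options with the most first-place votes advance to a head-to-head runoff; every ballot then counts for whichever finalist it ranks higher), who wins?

Option 4

Round 1 first-place votes: Option 1 0, Option 2 9, Option 3 10, Option 4 14, Option 5 19. Option 5 and Option 4 advance.
Runoff: Option 5 is ranked above Option 4 on 19 ballots, Option 4 above Option 5 on 33.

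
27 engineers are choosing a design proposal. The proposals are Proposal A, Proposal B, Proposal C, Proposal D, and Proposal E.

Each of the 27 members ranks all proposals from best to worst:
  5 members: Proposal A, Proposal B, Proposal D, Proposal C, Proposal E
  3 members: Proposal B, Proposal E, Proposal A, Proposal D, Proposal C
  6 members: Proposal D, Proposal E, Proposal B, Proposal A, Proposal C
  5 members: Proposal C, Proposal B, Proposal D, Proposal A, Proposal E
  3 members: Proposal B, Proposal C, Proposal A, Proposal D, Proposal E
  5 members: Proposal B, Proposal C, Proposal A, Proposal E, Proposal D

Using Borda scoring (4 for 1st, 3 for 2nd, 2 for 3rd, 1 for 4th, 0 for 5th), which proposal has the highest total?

Proposal B

Proposal A: 5×4 + 3×2 + 6×1 + 5×1 + 3×2 + 5×2 = 53
Proposal B: 5×3 + 3×4 + 6×2 + 5×3 + 3×4 + 5×4 = 86
Proposal C: 5×1 + 3×0 + 6×0 + 5×4 + 3×3 + 5×3 = 49
Proposal D: 5×2 + 3×1 + 6×4 + 5×2 + 3×1 + 5×0 = 50
Proposal E: 5×0 + 3×3 + 6×3 + 5×0 + 3×0 + 5×1 = 32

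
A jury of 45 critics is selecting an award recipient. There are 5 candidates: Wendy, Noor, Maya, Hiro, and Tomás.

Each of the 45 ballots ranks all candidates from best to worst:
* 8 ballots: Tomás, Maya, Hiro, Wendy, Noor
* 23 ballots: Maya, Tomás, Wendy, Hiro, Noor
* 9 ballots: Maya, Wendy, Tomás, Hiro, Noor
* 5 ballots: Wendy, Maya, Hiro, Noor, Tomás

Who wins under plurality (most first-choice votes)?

First-place votes: Wendy 5, Noor 0, Maya 32, Hiro 0, Tomás 8.

Maya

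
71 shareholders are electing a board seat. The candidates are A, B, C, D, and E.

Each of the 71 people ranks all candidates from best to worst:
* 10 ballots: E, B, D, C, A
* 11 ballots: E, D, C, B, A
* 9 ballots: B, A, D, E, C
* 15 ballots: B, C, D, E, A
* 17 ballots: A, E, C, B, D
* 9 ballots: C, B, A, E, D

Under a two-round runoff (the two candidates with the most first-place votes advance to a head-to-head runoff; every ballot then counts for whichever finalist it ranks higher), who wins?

E

Round 1 first-place votes: A 17, B 24, C 9, D 0, E 21. B and E advance.
Runoff: B is ranked above E on 33 ballots, E above B on 38.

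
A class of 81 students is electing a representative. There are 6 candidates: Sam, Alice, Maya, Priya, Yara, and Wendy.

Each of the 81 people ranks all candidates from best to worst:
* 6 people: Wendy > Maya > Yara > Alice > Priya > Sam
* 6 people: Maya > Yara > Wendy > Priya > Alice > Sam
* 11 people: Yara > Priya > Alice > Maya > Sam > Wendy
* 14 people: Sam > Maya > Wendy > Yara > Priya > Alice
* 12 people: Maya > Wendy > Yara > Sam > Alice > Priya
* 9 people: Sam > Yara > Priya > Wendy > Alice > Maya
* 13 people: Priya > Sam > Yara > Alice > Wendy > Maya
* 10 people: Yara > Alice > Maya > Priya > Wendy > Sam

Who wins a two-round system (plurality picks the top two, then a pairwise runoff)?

Round 1 first-place votes: Sam 23, Alice 0, Maya 18, Priya 13, Yara 21, Wendy 6. Sam and Yara advance.
Runoff: Sam is ranked above Yara on 36 ballots, Yara above Sam on 45.

Yara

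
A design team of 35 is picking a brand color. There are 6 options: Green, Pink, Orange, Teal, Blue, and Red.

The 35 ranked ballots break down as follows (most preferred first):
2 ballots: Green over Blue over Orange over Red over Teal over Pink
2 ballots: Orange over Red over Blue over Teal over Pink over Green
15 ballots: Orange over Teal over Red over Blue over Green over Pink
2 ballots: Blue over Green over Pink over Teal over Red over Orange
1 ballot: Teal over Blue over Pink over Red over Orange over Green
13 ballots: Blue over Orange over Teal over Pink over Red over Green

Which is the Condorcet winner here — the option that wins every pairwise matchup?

Blue vs Green: 33–2
Blue vs Pink: 35–0
Blue vs Orange: 18–17
Blue vs Teal: 19–16
Blue vs Red: 18–17
Blue beats every other option.

Blue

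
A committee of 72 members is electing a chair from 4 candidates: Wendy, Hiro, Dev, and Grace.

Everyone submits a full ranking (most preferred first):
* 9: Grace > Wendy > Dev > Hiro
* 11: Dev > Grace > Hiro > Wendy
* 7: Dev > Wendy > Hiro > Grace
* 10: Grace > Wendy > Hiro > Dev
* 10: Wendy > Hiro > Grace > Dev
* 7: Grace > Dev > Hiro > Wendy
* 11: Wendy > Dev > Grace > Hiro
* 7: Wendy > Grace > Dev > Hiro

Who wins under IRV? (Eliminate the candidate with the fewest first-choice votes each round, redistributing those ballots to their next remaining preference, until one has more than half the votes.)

Grace

Round 1: Wendy 28, Hiro 0, Dev 18, Grace 26. Hiro eliminated.
Round 2: Wendy 28, Dev 18, Grace 26. Dev eliminated.
Round 3: Wendy 35, Grace 37. Grace has a majority (≥37).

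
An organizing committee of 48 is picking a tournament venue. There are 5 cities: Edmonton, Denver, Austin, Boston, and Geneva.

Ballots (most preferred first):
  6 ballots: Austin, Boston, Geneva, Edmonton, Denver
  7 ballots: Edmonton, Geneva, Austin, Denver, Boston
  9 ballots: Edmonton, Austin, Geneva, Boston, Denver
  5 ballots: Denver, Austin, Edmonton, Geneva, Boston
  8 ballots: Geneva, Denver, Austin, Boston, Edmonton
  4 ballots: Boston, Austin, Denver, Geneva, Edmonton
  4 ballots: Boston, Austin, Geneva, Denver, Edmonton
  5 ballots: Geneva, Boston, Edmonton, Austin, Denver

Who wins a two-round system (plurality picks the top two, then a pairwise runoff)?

Round 1 first-place votes: Edmonton 16, Denver 5, Austin 6, Boston 8, Geneva 13. Edmonton and Geneva advance.
Runoff: Edmonton is ranked above Geneva on 21 ballots, Geneva above Edmonton on 27.

Geneva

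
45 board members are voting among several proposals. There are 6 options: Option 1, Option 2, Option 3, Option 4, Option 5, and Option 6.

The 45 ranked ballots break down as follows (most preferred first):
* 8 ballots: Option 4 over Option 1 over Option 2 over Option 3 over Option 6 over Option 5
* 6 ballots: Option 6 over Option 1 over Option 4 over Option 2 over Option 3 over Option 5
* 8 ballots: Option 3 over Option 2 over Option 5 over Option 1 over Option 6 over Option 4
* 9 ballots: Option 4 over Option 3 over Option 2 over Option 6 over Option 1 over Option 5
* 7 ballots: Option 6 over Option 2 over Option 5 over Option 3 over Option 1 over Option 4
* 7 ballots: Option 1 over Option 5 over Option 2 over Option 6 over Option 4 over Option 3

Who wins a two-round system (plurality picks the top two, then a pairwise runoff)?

Round 1 first-place votes: Option 1 7, Option 2 0, Option 3 8, Option 4 17, Option 5 0, Option 6 13. Option 4 and Option 6 advance.
Runoff: Option 4 is ranked above Option 6 on 17 ballots, Option 6 above Option 4 on 28.

Option 6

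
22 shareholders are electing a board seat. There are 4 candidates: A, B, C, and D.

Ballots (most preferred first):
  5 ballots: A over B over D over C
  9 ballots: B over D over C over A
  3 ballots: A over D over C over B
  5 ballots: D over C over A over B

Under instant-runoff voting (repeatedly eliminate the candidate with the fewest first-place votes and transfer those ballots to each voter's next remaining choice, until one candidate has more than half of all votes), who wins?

Round 1: A 8, B 9, C 0, D 5. C eliminated.
Round 2: A 8, B 9, D 5. D eliminated.
Round 3: A 13, B 9. A has a majority (≥12).

A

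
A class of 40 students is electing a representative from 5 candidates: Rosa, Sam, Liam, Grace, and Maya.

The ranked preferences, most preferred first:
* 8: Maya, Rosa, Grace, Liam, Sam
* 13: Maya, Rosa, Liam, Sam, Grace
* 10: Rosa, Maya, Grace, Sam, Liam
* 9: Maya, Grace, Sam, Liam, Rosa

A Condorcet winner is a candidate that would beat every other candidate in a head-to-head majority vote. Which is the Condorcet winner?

Maya vs Rosa: 30–10
Maya vs Sam: 40–0
Maya vs Liam: 40–0
Maya vs Grace: 40–0
Maya beats every other candidate.

Maya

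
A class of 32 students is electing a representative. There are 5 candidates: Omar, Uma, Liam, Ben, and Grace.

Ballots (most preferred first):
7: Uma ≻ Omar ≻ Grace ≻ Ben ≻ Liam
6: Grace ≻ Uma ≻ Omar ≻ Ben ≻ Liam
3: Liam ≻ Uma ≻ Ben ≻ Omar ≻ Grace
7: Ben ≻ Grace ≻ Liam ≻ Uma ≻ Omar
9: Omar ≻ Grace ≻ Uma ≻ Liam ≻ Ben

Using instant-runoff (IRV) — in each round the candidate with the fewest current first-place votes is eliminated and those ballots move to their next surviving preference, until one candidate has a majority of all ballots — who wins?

Round 1: Omar 9, Uma 7, Liam 3, Ben 7, Grace 6. Liam eliminated.
Round 2: Omar 9, Uma 10, Ben 7, Grace 6. Grace eliminated.
Round 3: Omar 9, Uma 16, Ben 7. Ben eliminated.
Round 4: Omar 9, Uma 23. Uma has a majority (≥17).

Uma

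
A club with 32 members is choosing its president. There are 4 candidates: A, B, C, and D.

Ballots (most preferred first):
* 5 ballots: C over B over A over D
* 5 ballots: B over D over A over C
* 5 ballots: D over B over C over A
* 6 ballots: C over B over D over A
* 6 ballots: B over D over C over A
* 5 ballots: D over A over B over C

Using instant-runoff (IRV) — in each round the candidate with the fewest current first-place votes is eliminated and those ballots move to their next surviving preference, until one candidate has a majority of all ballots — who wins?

B

Round 1: A 0, B 11, C 11, D 10. A eliminated.
Round 2: B 11, C 11, D 10. D eliminated.
Round 3: B 21, C 11. B has a majority (≥17).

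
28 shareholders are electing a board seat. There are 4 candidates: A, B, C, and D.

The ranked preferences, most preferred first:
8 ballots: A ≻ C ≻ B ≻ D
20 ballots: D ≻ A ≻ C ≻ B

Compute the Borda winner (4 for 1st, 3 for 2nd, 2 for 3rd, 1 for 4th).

A: 8×4 + 20×3 = 92
B: 8×2 + 20×1 = 36
C: 8×3 + 20×2 = 64
D: 8×1 + 20×4 = 88

A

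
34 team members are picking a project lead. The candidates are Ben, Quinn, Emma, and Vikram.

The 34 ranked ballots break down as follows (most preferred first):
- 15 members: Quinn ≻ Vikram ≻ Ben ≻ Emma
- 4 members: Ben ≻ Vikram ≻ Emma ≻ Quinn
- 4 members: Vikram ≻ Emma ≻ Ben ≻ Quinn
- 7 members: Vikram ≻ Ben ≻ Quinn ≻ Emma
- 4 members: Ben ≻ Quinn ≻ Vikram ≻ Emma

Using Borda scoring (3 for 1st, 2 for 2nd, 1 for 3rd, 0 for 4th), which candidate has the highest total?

Ben: 15×1 + 4×3 + 4×1 + 7×2 + 4×3 = 57
Quinn: 15×3 + 4×0 + 4×0 + 7×1 + 4×2 = 60
Emma: 15×0 + 4×1 + 4×2 + 7×0 + 4×0 = 12
Vikram: 15×2 + 4×2 + 4×3 + 7×3 + 4×1 = 75

Vikram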